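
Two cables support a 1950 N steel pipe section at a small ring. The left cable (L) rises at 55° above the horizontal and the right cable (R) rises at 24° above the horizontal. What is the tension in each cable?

ΣF_x = 0: −T_L·cos55° + T_R·cos24° = 0 → T_R = 0.627858·T_L.
ΣF_y = 0: T_L·sin55° + T_R·sin24° = 1950.
Substitute: T_L·(0.819152 + 0.627858·0.406737) = 1950 → T_L = 1814.76 ≈ 1815 N.
Then T_R = 0.627858 × 1814.76 = 1139 N.

T_L = 1815 N, T_R = 1139 N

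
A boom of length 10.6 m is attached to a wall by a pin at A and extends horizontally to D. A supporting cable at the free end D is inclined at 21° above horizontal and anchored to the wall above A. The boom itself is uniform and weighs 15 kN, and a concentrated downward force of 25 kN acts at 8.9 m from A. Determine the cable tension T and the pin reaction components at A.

T = 79.50 kN, A_x = 74.22 kN, A_y = 11.51 kN

ΣM about A: T·sin21°·10.6 − 15·5.3 − 25·8.9 = 0 → T = 302/(10.6·0.358368) = 79.5009 ≈ 79.50 kN.
ΣF_x = 0: A_x − T·cos21° = 0 → A_x = 79.5009 × 0.93358 = 74.22 kN.
ΣF_y = 0: A_y + T·sin21° − 15 − 25 = 0 → A_y = 40 − 79.5009 × 0.358368 = 11.51 kN.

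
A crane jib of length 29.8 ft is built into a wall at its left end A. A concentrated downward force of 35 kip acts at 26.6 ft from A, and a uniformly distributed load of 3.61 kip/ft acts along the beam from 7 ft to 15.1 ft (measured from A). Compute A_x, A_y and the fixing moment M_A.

Resultant of the distributed load: 3.61 × 8.1 = 29.241 kip at 11.05 ft from A.
ΣF_x = 0: A_x = 0.
ΣF_y = 0: A_y − 35 − 3.61·8.1 = 0 → A_y = 64.24 kip.
ΣM about A: M_A − 35·26.6 − (3.61·8.1)·11.05 = 0 → M_A = 1254 kip·ft.

A_x = 0, A_y = 64.24 kip, M_A = 1254 kip·ft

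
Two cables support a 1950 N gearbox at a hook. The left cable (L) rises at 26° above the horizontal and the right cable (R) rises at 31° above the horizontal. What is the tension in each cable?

ΣF_x = 0: −T_L·cos26° + T_R·cos31° = 0 → T_R = 1.04856·T_L.
ΣF_y = 0: T_L·sin26° + T_R·sin31° = 1950.
Substitute: T_L·(0.438371 + 1.04856·0.515038) = 1950 → T_L = 1993.01 ≈ 1993 N.
Then T_R = 1.04856 × 1993.01 = 2090 N.

T_L = 1993 N, T_R = 2090 N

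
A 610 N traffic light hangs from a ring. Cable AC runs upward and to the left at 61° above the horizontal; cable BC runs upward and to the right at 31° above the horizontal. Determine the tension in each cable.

T_AC = 523.2 N, T_BC = 295.9 N

ΣF_x = 0: −T_AC·cos61° + T_BC·cos31° = 0 → T_BC = 0.565595·T_AC.
ΣF_y = 0: T_AC·sin61° + T_BC·sin31° = 610.
Substitute: T_AC·(0.87462 + 0.565595·0.515038) = 610 → T_AC = 523.191 ≈ 523.2 N.
Then T_BC = 0.565595 × 523.191 = 295.9 N.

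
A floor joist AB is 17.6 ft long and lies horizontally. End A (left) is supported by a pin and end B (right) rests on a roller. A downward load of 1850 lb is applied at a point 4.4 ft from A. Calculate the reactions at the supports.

A_x = 0, A_y = 1388 lb, B_y = 462.5 lb

Taking moments about A: B_y·17.6 − 1850·4.4 = 0 → B_y = 8140/17.6 = 462.5 lb.
ΣF_y = 0: A_y + 462.5 − 1850 = 0 → A_y = 1388 lb.
ΣF_x = 0: no horizontal applied forces, so A_x = 0.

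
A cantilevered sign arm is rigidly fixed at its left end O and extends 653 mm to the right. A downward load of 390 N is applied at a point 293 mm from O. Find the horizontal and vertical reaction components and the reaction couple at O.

ΣF_x = 0: O_x = 0.
ΣF_y = 0: O_y − 390 = 0 → O_y = 390.0 N.
ΣM about O: M_O − 390·293 = 0 → M_O = 114300 N·mm.

O_x = 0, O_y = 390.0 N, M_O = 114300 N·mm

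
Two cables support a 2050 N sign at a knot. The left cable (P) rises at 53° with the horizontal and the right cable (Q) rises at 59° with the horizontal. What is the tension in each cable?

T_P = 1139 N, T_Q = 1331 N

ΣF_x = 0: −T_P·cos53° + T_Q·cos59° = 0 → T_Q = 1.16849·T_P.
ΣF_y = 0: T_P·sin53° + T_Q·sin59° = 2050.
Substitute: T_P·(0.798636 + 1.16849·0.857167) = 2050 → T_P = 1138.75 ≈ 1139 N.
Then T_Q = 1.16849 × 1138.75 = 1331 N.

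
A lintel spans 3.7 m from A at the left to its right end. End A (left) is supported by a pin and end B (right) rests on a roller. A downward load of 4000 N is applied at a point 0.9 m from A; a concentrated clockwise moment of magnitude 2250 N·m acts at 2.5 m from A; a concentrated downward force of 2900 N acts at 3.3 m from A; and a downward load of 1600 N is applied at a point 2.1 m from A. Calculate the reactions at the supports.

Taking moments about A: B_y·3.7 − 4000·0.9 − 2250 − 2900·3.3 − 1600·2.1 = 0 → B_y = 18780/3.7 = 5075.68 ≈ 5076 N.
ΣF_y = 0: A_y + 5075.68 − 4000 − 2900 − 1600 = 0 → A_y = 3424 N.
ΣF_x = 0: no horizontal applied forces, so A_x = 0.

A_x = 0, A_y = 3424 N, B_y = 5076 N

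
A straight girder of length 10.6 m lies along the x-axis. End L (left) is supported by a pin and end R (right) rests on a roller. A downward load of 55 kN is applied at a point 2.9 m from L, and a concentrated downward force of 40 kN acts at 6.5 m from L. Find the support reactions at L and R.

L_x = 0, L_y = 55.42 kN, R_y = 39.58 kN

Taking moments about L: R_y·10.6 − 55·2.9 − 40·6.5 = 0 → R_y = 419.5/10.6 = 39.5755 ≈ 39.58 kN.
ΣF_y = 0: L_y + 39.5755 − 55 − 40 = 0 → L_y = 55.42 kN.
ΣF_x = 0: no horizontal applied forces, so L_x = 0.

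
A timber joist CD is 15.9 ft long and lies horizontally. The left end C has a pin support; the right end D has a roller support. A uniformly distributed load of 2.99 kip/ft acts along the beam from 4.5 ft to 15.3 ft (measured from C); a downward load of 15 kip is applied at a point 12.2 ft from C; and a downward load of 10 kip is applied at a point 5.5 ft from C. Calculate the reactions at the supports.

Resultant of the distributed load: 2.99 × 10.8 = 32.292 kip at 9.9 ft from C.
Taking moments about C: D_y·15.9 − (2.99·10.8)·9.9 − 15·12.2 − 10·5.5 = 0 → D_y = 557.6908/15.9 = 35.0749 ≈ 35.07 kip.
ΣF_y = 0: C_y + 35.0749 − 2.99·10.8 − 15 − 10 = 0 → C_y = 22.22 kip.
ΣF_x = 0: no horizontal applied forces, so C_x = 0.

C_x = 0, C_y = 22.22 kip, D_y = 35.07 kip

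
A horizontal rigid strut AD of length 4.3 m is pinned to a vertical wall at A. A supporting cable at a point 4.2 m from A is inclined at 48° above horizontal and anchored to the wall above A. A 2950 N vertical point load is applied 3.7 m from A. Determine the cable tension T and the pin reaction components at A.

ΣM about A: T·sin48°·4.2 − 2950·3.7 = 0 → T = 10915/(4.2·0.743145) = 3497.04 ≈ 3497 N.
ΣF_x = 0: A_x − T·cos48° = 0 → A_x = 3497.04 × 0.669131 = 2340 N.
ΣF_y = 0: A_y + T·sin48° − 2950 = 0 → A_y = 2950 − 3497.04 × 0.743145 = 351.2 N.

T = 3497 N, A_x = 2340 N, A_y = 351.2 N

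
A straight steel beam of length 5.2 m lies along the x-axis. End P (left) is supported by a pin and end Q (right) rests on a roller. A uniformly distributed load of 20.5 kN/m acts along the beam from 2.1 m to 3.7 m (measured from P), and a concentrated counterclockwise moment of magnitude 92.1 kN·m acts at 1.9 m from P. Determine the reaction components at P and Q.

Resultant of the distributed load: 20.5 × 1.6 = 32.8 kN at 2.9 m from P.
Moments about P: Q_y·5.2 − (20.5·1.6)·2.9 + 92.1 = 0 → Q_y = 3.02/5.2 = 0.580769 ≈ 0.5808 kN.
ΣF_y = 0: P_y + 0.580769 − 20.5·1.6 = 0 → P_y = 32.22 kN.
ΣF_x = 0: no horizontal applied forces, so P_x = 0.

P_x = 0, P_y = 32.22 kN, Q_y = 0.5808 kN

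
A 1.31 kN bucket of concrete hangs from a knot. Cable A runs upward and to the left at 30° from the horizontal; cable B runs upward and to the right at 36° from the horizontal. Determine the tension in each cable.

T_A = 1.160 kN, T_B = 1.242 kN

ΣF_x = 0: −T_A·cos30° + T_B·cos36° = 0 → T_B = 1.07047·T_A.
ΣF_y = 0: T_A·sin30° + T_B·sin36° = 1.31.
Substitute: T_A·(0.5 + 1.07047·0.587785) = 1.31 → T_A = 1.16011 ≈ 1.160 kN.
Then T_B = 1.07047 × 1.16011 = 1.242 kN.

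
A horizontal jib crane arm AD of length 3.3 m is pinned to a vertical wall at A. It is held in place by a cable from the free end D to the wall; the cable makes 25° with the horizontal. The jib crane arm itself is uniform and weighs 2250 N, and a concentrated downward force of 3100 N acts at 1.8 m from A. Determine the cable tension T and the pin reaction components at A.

T = 6663 N, A_x = 6039 N, A_y = 2534 N

ΣM about A: T·sin25°·3.3 − 2250·1.65 − 3100·1.8 = 0 → T = 9292.5/(3.3·0.422618) = 6663.01 ≈ 6663 N.
ΣF_x = 0: A_x − T·cos25° = 0 → A_x = 6663.01 × 0.906308 = 6039 N.
ΣF_y = 0: A_y + T·sin25° − 2250 − 3100 = 0 → A_y = 5350 − 6663.01 × 0.422618 = 2534 N.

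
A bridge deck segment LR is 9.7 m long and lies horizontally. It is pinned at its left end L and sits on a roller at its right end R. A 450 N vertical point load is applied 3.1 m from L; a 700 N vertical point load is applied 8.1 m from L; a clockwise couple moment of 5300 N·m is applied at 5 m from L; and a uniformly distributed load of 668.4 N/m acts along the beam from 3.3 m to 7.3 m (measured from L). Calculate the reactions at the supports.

Resultant of the distributed load: 668.4 × 4 = 2673.6 N at 5.3 m from L.
Taking moments about L: R_y·9.7 − 450·3.1 − 700·8.1 − 5300 − (668.4·4)·5.3 = 0 → R_y = 26535.08/9.7 = 2735.58 ≈ 2736 N.
ΣF_y = 0: L_y + 2735.58 − 450 − 700 − 668.4·4 = 0 → L_y = 1088 N.
ΣF_x = 0: no horizontal applied forces, so L_x = 0.

L_x = 0, L_y = 1088 N, R_y = 2736 N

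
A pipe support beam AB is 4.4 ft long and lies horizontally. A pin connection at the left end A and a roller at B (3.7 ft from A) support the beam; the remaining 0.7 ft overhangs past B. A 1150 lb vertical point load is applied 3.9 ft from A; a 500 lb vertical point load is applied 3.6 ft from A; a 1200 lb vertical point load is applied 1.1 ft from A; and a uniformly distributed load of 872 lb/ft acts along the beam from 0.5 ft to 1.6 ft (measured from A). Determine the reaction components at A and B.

Resultant of the distributed load: 872 × 1.1 = 959.2 lb at 1.05 ft from A.
Taking moments about A: B_y·3.7 − 1150·3.9 − 500·3.6 − 1200·1.1 − (872·1.1)·1.05 = 0 → B_y = 8612.16/3.7 = 2327.61 ≈ 2328 lb.
ΣF_y = 0: A_y + 2327.61 − 1150 − 500 − 1200 − 872·1.1 = 0 → A_y = 1482 lb.
ΣF_x = 0: no horizontal applied forces, so A_x = 0.

A_x = 0, A_y = 1482 lb, B_y = 2328 lb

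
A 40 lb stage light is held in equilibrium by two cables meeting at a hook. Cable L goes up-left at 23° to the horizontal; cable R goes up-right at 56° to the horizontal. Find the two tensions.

ΣF_x = 0: −T_L·cos23° + T_R·cos56° = 0 → T_R = 1.64613·T_L.
ΣF_y = 0: T_L·sin23° + T_R·sin56° = 40.
Substitute: T_L·(0.390731 + 1.64613·0.829038) = 40 → T_L = 22.7864 ≈ 22.79 lb.
Then T_R = 1.64613 × 22.7864 = 37.51 lb.

T_L = 22.79 lb, T_R = 37.51 lb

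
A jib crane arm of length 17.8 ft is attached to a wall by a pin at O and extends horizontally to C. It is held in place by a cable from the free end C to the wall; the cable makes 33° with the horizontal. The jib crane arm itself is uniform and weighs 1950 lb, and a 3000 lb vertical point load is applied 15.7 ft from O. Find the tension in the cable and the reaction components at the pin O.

ΣM about O: T·sin33°·17.8 − 1950·8.9 − 3000·15.7 = 0 → T = 64455/(17.8·0.544639) = 6648.56 ≈ 6649 lb.
ΣF_x = 0: O_x − T·cos33° = 0 → O_x = 6648.56 × 0.838671 = 5576 lb.
ΣF_y = 0: O_y + T·sin33° − 1950 − 3000 = 0 → O_y = 4950 − 6648.56 × 0.544639 = 1329 lb.

T = 6649 lb, O_x = 5576 lb, O_y = 1329 lb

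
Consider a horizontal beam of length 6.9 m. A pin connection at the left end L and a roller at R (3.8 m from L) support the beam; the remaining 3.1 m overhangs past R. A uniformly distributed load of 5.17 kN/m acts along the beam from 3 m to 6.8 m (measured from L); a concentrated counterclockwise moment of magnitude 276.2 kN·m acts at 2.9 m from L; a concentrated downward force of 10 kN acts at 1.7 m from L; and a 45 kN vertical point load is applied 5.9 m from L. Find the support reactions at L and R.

Resultant of the distributed load: 5.17 × 3.8 = 19.646 kN at 4.9 m from L.
ΣM about L: R_y·3.8 − (5.17·3.8)·4.9 + 276.2 − 10·1.7 − 45·5.9 = 0 → R_y = 102.5654/3.8 = 26.9909 ≈ 26.99 kN.
ΣF_y = 0: L_y + 26.9909 − 5.17·3.8 − 10 − 45 = 0 → L_y = 47.66 kN.
ΣF_x = 0: no horizontal applied forces, so L_x = 0.

L_x = 0, L_y = 47.66 kN, R_y = 26.99 kN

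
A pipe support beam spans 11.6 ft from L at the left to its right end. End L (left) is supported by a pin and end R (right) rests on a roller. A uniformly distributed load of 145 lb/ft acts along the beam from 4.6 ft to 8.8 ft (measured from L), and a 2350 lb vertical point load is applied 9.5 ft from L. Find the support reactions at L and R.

Resultant of the distributed load: 145 × 4.2 = 609 lb at 6.7 ft from L.
ΣM about L: R_y·11.6 − (145·4.2)·6.7 − 2350·9.5 = 0 → R_y = 26405.3/11.6 = 2276.32 ≈ 2276 lb.
ΣF_y = 0: L_y + 2276.32 − 145·4.2 − 2350 = 0 → L_y = 682.7 lb.
ΣF_x = 0: no horizontal applied forces, so L_x = 0.

L_x = 0, L_y = 682.7 lb, R_y = 2276 lb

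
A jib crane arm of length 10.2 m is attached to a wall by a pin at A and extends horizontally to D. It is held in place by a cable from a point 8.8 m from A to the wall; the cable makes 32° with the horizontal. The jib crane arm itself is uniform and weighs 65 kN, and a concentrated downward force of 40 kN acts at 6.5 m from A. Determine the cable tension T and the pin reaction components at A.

T = 126.8 kN, A_x = 107.6 kN, A_y = 37.78 kN

ΣM about A: T·sin32°·8.8 − 65·5.1 − 40·6.5 = 0 → T = 591.5/(8.8·0.529919) = 126.842 ≈ 126.8 kN.
ΣF_x = 0: A_x − T·cos32° = 0 → A_x = 126.842 × 0.848048 = 107.6 kN.
ΣF_y = 0: A_y + T·sin32° − 65 − 40 = 0 → A_y = 105 − 126.842 × 0.529919 = 37.78 kN.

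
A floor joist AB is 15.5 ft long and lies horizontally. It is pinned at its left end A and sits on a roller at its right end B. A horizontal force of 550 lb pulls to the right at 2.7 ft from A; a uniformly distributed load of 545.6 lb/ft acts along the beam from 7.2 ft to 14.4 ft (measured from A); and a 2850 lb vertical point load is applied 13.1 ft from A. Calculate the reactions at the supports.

Resultant of the distributed load: 545.6 × 7.2 = 3928.32 lb at 10.8 ft from A.
ΣM about A: B_y·15.5 − (545.6·7.2)·10.8 − 2850·13.1 = 0 → B_y = 79760.856/15.5 = 5145.86 ≈ 5146 lb.
ΣF_y = 0: A_y + 5145.86 − 545.6·7.2 − 2850 = 0 → A_y = 1632 lb.
ΣF_x = 0: A_x + 550 = 0 → A_x = -550.0 lb.

A_x = -550.0 lb, A_y = 1632 lb, B_y = 5146 lb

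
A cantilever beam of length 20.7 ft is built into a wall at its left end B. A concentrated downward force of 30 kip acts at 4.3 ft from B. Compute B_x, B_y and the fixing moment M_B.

ΣF_x = 0: B_x = 0.
ΣF_y = 0: B_y − 30 = 0 → B_y = 30.00 kip.
ΣM about B: M_B − 30·4.3 = 0 → M_B = 129.0 kip·ft.

B_x = 0, B_y = 30.00 kip, M_B = 129.0 kip·ft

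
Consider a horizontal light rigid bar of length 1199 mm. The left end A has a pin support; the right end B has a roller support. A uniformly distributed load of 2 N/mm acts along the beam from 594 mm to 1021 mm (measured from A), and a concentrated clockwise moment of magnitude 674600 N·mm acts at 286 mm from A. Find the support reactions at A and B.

A_x = 0, A_y = -283.8 N, B_y = 1138 N

Resultant of the distributed load: 2 × 427 = 854 N at 807.5 mm from A.
Moments about A: B_y·1199 − (2·427)·807.5 − 674600 = 0 → B_y = 1364205/1199 = 1137.79 ≈ 1138 N.
ΣF_y = 0: A_y + 1137.79 − 2·427 = 0 → A_y = -283.8 N.
ΣF_x = 0: no horizontal applied forces, so A_x = 0.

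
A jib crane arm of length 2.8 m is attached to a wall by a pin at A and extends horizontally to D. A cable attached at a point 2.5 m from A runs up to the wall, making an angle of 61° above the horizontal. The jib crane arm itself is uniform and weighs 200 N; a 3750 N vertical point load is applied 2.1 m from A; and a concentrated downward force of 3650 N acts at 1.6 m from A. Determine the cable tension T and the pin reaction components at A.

T = 6400 N, A_x = 3103 N, A_y = 2002 N

ΣM about A: T·sin61°·2.5 − 200·1.4 − 3750·2.1 − 3650·1.6 = 0 → T = 13995/(2.5·0.87462) = 6400.49 ≈ 6400 N.
ΣF_x = 0: A_x − T·cos61° = 0 → A_x = 6400.49 × 0.48481 = 3103 N.
ΣF_y = 0: A_y + T·sin61° − 200 − 3750 − 3650 = 0 → A_y = 7600 − 6400.49 × 0.87462 = 2002 N.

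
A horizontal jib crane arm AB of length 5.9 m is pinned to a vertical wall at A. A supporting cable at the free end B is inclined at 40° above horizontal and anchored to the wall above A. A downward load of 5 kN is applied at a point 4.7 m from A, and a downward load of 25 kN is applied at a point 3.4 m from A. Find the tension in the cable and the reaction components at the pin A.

ΣM about A: T·sin40°·5.9 − 5·4.7 − 25·3.4 = 0 → T = 108.5/(5.9·0.642788) = 28.6095 ≈ 28.61 kN.
ΣF_x = 0: A_x − T·cos40° = 0 → A_x = 28.6095 × 0.766044 = 21.92 kN.
ΣF_y = 0: A_y + T·sin40° − 5 − 25 = 0 → A_y = 30 − 28.6095 × 0.642788 = 11.61 kN.

T = 28.61 kN, A_x = 21.92 kN, A_y = 11.61 kN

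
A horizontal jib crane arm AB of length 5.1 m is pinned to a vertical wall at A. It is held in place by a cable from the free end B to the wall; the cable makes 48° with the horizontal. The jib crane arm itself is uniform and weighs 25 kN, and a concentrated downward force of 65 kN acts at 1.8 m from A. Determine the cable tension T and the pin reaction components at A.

T = 47.69 kN, A_x = 31.91 kN, A_y = 54.56 kN

ΣM about A: T·sin48°·5.1 − 25·2.55 − 65·1.8 = 0 → T = 180.75/(5.1·0.743145) = 47.6908 ≈ 47.69 kN.
ΣF_x = 0: A_x − T·cos48° = 0 → A_x = 47.6908 × 0.669131 = 31.91 kN.
ΣF_y = 0: A_y + T·sin48° − 25 − 65 = 0 → A_y = 90 − 47.6908 × 0.743145 = 54.56 kN.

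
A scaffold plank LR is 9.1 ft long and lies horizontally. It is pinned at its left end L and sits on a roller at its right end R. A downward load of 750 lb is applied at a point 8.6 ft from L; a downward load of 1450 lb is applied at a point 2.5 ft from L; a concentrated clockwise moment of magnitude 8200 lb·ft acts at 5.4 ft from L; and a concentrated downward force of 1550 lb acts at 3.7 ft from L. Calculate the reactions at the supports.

L_x = 0, L_y = 1112 lb, R_y = 2638 lb

ΣM about L: R_y·9.1 − 750·8.6 − 1450·2.5 − 8200 − 1550·3.7 = 0 → R_y = 24010/9.1 = 2638.46 ≈ 2638 lb.
ΣF_y = 0: L_y + 2638.46 − 750 − 1450 − 1550 = 0 → L_y = 1112 lb.
ΣF_x = 0: no horizontal applied forces, so L_x = 0.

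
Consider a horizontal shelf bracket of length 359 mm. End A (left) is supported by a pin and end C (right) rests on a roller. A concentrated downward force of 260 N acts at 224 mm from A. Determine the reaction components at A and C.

A_x = 0, A_y = 97.77 N, C_y = 162.2 N

ΣM about A: C_y·359 − 260·224 = 0 → C_y = 58240/359 = 162.228 ≈ 162.2 N.
ΣF_y = 0: A_y + 162.228 − 260 = 0 → A_y = 97.77 N.
ΣF_x = 0: no horizontal applied forces, so A_x = 0.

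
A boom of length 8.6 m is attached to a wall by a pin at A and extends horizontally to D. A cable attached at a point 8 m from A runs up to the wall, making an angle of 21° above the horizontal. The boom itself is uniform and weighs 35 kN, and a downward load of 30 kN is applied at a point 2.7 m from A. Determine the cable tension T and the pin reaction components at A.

ΣM about A: T·sin21°·8 − 35·4.3 − 30·2.7 = 0 → T = 231.5/(8·0.358368) = 80.748 ≈ 80.75 kN.
ΣF_x = 0: A_x − T·cos21° = 0 → A_x = 80.748 × 0.93358 = 75.38 kN.
ΣF_y = 0: A_y + T·sin21° − 35 − 30 = 0 → A_y = 65 − 80.748 × 0.358368 = 36.06 kN.

T = 80.75 kN, A_x = 75.38 kN, A_y = 36.06 kN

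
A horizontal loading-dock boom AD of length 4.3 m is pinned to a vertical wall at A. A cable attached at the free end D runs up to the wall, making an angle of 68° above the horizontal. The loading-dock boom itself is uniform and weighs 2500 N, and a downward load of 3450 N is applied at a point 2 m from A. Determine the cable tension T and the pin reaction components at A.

T = 3079 N, A_x = 1153 N, A_y = 3095 N

ΣM about A: T·sin68°·4.3 − 2500·2.15 − 3450·2 = 0 → T = 12275/(4.3·0.927184) = 3078.84 ≈ 3079 N.
ΣF_x = 0: A_x − T·cos68° = 0 → A_x = 3078.84 × 0.374607 = 1153 N.
ΣF_y = 0: A_y + T·sin68° − 2500 − 3450 = 0 → A_y = 5950 − 3078.84 × 0.927184 = 3095 N.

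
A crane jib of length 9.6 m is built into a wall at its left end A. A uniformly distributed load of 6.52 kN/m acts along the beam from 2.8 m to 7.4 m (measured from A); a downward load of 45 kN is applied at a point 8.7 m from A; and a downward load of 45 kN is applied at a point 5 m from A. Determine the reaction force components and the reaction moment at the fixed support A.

Resultant of the distributed load: 6.52 × 4.6 = 29.992 kN at 5.1 m from A.
ΣF_x = 0: A_x = 0.
ΣF_y = 0: A_y − 6.52·4.6 − 45 − 45 = 0 → A_y = 120.0 kN.
ΣM about A: M_A − (6.52·4.6)·5.1 − 45·8.7 − 45·5 = 0 → M_A = 769.5 kN·m.

A_x = 0, A_y = 120.0 kN, M_A = 769.5 kN·m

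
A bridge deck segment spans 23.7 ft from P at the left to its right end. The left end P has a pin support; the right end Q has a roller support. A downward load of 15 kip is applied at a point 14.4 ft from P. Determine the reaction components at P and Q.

P_x = 0, P_y = 5.886 kip, Q_y = 9.114 kip

ΣM about P: Q_y·23.7 − 15·14.4 = 0 → Q_y = 216/23.7 = 9.11392 ≈ 9.114 kip.
ΣF_y = 0: P_y + 9.11392 − 15 = 0 → P_y = 5.886 kip.
ΣF_x = 0: no horizontal applied forces, so P_x = 0.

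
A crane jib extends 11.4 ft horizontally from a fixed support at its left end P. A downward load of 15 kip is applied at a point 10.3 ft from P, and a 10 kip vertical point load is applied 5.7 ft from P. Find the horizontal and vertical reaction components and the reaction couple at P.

P_x = 0, P_y = 25.00 kip, M_P = 211.5 kip·ft

ΣF_x = 0: P_x = 0.
ΣF_y = 0: P_y − 15 − 10 = 0 → P_y = 25.00 kip.
ΣM about P: M_P − 15·10.3 − 10·5.7 = 0 → M_P = 211.5 kip·ft.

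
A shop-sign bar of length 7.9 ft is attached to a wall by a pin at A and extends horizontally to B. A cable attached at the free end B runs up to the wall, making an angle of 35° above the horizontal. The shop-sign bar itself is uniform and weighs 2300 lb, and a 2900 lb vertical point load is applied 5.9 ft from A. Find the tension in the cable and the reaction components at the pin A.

T = 5781 lb, A_x = 4735 lb, A_y = 1884 lb

ΣM about A: T·sin35°·7.9 − 2300·3.95 − 2900·5.9 = 0 → T = 26195/(7.9·0.573576) = 5780.97 ≈ 5781 lb.
ΣF_x = 0: A_x − T·cos35° = 0 → A_x = 5780.97 × 0.819152 = 4735 lb.
ΣF_y = 0: A_y + T·sin35° − 2300 − 2900 = 0 → A_y = 5200 − 5780.97 × 0.573576 = 1884 lb.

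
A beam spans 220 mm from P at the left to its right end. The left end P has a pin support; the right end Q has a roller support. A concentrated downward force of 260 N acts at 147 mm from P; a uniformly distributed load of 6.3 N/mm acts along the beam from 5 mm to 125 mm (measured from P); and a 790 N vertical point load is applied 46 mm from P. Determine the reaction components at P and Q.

P_x = 0, P_y = 1244 N, Q_y = 562.3 N

Resultant of the distributed load: 6.3 × 120 = 756 N at 65 mm from P.
Moments about P: Q_y·220 − 260·147 − (6.3·120)·65 − 790·46 = 0 → Q_y = 123700/220 = 562.273 ≈ 562.3 N.
ΣF_y = 0: P_y + 562.273 − 260 − 6.3·120 − 790 = 0 → P_y = 1244 N.
ΣF_x = 0: no horizontal applied forces, so P_x = 0.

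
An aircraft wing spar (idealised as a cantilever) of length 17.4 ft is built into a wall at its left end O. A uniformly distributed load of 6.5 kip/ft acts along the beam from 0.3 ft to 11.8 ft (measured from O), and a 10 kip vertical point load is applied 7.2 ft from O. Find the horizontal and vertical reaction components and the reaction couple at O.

O_x = 0, O_y = 84.75 kip, M_O = 524.2 kip·ft

Resultant of the distributed load: 6.5 × 11.5 = 74.75 kip at 6.05 ft from O.
ΣF_x = 0: O_x = 0.
ΣF_y = 0: O_y − 6.5·11.5 − 10 = 0 → O_y = 84.75 kip.
ΣM about O: M_O − (6.5·11.5)·6.05 − 10·7.2 = 0 → M_O = 524.2 kip·ft.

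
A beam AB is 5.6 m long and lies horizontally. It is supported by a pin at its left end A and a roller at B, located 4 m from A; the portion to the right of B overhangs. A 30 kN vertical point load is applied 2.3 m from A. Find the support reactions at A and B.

ΣM about A: B_y·4 − 30·2.3 = 0 → B_y = 69/4 = 17.25 kN.
ΣF_y = 0: A_y + 17.25 − 30 = 0 → A_y = 12.75 kN.
ΣF_x = 0: no horizontal applied forces, so A_x = 0.

A_x = 0, A_y = 12.75 kN, B_y = 17.25 kN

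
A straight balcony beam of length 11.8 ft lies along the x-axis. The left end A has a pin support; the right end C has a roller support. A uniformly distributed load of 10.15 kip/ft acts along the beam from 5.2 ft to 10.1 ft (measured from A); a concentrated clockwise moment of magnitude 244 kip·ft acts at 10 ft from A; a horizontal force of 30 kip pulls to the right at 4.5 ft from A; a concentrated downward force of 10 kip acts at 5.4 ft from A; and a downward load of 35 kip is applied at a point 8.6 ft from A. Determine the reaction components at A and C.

Resultant of the distributed load: 10.15 × 4.9 = 49.735 kip at 7.65 ft from A.
Taking moments about A: C_y·11.8 − (10.15·4.9)·7.65 − 244 − 10·5.4 − 35·8.6 = 0 → C_y = 979.47275/11.8 = 83.0062 ≈ 83.01 kip.
ΣF_y = 0: A_y + 83.0062 − 10.15·4.9 − 10 − 35 = 0 → A_y = 11.73 kip.
ΣF_x = 0: A_x + 30 = 0 → A_x = -30.00 kip.

A_x = -30.00 kip, A_y = 11.73 kip, C_y = 83.01 kip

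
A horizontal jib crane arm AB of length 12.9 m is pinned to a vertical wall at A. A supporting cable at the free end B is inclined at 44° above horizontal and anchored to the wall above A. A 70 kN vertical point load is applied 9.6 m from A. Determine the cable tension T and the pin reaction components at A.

T = 74.99 kN, A_x = 53.94 kN, A_y = 17.91 kN

ΣM about A: T·sin44°·12.9 − 70·9.6 = 0 → T = 672/(12.9·0.694658) = 74.9909 ≈ 74.99 kN.
ΣF_x = 0: A_x − T·cos44° = 0 → A_x = 74.9909 × 0.71934 = 53.94 kN.
ΣF_y = 0: A_y + T·sin44° − 70 = 0 → A_y = 70 − 74.9909 × 0.694658 = 17.91 kN.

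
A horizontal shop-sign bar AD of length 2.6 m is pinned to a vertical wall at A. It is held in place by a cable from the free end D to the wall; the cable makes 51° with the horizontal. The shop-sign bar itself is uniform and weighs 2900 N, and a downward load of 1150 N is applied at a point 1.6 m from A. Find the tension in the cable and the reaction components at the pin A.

ΣM about A: T·sin51°·2.6 − 2900·1.3 − 1150·1.6 = 0 → T = 5610/(2.6·0.777146) = 2776.43 ≈ 2776 N.
ΣF_x = 0: A_x − T·cos51° = 0 → A_x = 2776.43 × 0.62932 = 1747 N.
ΣF_y = 0: A_y + T·sin51° − 2900 − 1150 = 0 → A_y = 4050 − 2776.43 × 0.777146 = 1892 N.

T = 2776 N, A_x = 1747 N, A_y = 1892 N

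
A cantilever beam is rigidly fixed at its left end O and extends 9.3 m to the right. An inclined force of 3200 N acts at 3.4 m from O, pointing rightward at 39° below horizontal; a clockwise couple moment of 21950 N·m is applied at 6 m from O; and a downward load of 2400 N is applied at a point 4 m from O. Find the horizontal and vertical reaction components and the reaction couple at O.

ΣF_x = 0: O_x + 3200·cos39° = 0 → O_x = -2487 N.
ΣF_y = 0: O_y − 3200·sin39° − 2400 = 0 → O_y = 4414 N.
ΣM about O: M_O − 3200·sin39°·3.4 − 21950 − 2400·4 = 0 → M_O = 38400 N·m.

O_x = -2487 N, O_y = 4414 N, M_O = 38400 N·m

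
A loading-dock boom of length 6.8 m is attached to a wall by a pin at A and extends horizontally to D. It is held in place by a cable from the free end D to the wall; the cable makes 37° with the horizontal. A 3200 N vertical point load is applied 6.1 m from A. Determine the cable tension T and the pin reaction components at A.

ΣM about A: T·sin37°·6.8 − 3200·6.1 = 0 → T = 19520/(6.8·0.601815) = 4769.88 ≈ 4770 N.
ΣF_x = 0: A_x − T·cos37° = 0 → A_x = 4769.88 × 0.798636 = 3809 N.
ΣF_y = 0: A_y + T·sin37° − 3200 = 0 → A_y = 3200 − 4769.88 × 0.601815 = 329.4 N.

T = 4770 N, A_x = 3809 N, A_y = 329.4 N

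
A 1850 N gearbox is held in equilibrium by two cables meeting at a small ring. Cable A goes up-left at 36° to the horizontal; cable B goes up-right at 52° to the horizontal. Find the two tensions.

T_A = 1140 N, T_B = 1498 N

ΣF_x = 0: −T_A·cos36° + T_B·cos52° = 0 → T_B = 1.31406·T_A.
ΣF_y = 0: T_A·sin36° + T_B·sin52° = 1850.
Substitute: T_A·(0.587785 + 1.31406·0.788011) = 1850 → T_A = 1139.67 ≈ 1140 N.
Then T_B = 1.31406 × 1139.67 = 1498 N.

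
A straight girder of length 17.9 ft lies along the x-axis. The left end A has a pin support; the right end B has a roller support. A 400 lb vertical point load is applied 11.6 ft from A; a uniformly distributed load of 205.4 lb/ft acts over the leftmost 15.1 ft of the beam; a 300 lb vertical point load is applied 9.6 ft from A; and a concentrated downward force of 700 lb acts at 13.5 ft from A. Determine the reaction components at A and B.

A_x = 0, A_y = 2245 lb, B_y = 2256 lb

Resultant of the distributed load: 205.4 × 15.1 = 3101.54 lb at 7.55 ft from A.
Moments about A: B_y·17.9 − 400·11.6 − (205.4·15.1)·7.55 − 300·9.6 − 700·13.5 = 0 → B_y = 40386.627/17.9 = 2256.24 ≈ 2256 lb.
ΣF_y = 0: A_y + 2256.24 − 400 − 205.4·15.1 − 300 − 700 = 0 → A_y = 2245 lb.
ΣF_x = 0: no horizontal applied forces, so A_x = 0.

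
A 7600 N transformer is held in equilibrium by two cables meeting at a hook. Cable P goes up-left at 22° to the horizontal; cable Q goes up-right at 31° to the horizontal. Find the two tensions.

T_P = 8157 N, T_Q = 8823 N

ΣF_x = 0: −T_P·cos22° + T_Q·cos31° = 0 → T_Q = 1.08168·T_P.
ΣF_y = 0: T_P·sin22° + T_Q·sin31° = 7600.
Substitute: T_P·(0.374607 + 1.08168·0.515038) = 7600 → T_P = 8157.02 ≈ 8157 N.
Then T_Q = 1.08168 × 8157.02 = 8823 N.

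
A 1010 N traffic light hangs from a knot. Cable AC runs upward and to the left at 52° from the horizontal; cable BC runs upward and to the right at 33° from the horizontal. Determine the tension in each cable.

T_AC = 850.3 N, T_BC = 624.2 N

ΣF_x = 0: −T_AC·cos52° + T_BC·cos33° = 0 → T_BC = 0.734092·T_AC.
ΣF_y = 0: T_AC·sin52° + T_BC·sin33° = 1010.
Substitute: T_AC·(0.788011 + 0.734092·0.544639) = 1010 → T_AC = 850.293 ≈ 850.3 N.
Then T_BC = 0.734092 × 850.293 = 624.2 N.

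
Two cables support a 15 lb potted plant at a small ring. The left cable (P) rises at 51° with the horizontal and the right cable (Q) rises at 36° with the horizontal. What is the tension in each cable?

T_P = 12.15 lb, T_Q = 9.453 lb

ΣF_x = 0: −T_P·cos51° + T_Q·cos36° = 0 → T_Q = 0.777883·T_P.
ΣF_y = 0: T_P·sin51° + T_Q·sin36° = 15.
Substitute: T_P·(0.777146 + 0.777883·0.587785) = 15 → T_P = 12.1519 ≈ 12.15 lb.
Then T_Q = 0.777883 × 12.1519 = 9.453 lb.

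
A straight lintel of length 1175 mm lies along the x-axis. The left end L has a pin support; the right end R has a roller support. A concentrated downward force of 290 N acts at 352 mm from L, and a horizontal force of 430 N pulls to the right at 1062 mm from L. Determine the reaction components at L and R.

Taking moments about L: R_y·1175 − 290·352 = 0 → R_y = 102080/1175 = 86.8766 ≈ 86.88 N.
ΣF_y = 0: L_y + 86.8766 − 290 = 0 → L_y = 203.1 N.
ΣF_x = 0: L_x + 430 = 0 → L_x = -430.0 N.

L_x = -430.0 N, L_y = 203.1 N, R_y = 86.88 N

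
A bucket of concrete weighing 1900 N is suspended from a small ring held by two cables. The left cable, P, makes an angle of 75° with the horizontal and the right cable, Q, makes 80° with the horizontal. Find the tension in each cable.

ΣF_x = 0: −T_P·cos75° + T_Q·cos80° = 0 → T_Q = 1.49048·T_P.
ΣF_y = 0: T_P·sin75° + T_Q·sin80° = 1900.
Substitute: T_P·(0.965926 + 1.49048·0.984808) = 1900 → T_P = 780.684 ≈ 780.7 N.
Then T_Q = 1.49048 × 780.684 = 1164 N.

T_P = 780.7 N, T_Q = 1164 N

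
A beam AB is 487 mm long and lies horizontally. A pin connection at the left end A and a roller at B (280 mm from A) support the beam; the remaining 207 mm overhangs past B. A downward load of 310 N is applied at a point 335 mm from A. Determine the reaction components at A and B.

ΣM about A: B_y·280 − 310·335 = 0 → B_y = 103850/280 = 370.893 ≈ 370.9 N.
ΣF_y = 0: A_y + 370.893 − 310 = 0 → A_y = -60.89 N.
ΣF_x = 0: no horizontal applied forces, so A_x = 0.

A_x = 0, A_y = -60.89 N, B_y = 370.9 N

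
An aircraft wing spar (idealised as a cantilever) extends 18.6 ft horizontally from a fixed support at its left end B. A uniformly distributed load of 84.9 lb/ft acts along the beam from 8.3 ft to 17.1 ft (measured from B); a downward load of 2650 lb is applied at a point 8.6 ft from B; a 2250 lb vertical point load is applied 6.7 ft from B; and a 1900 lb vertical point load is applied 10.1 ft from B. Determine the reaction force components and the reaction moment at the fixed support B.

B_x = 0, B_y = 7547 lb, M_B = 66540 lb·ft

Resultant of the distributed load: 84.9 × 8.8 = 747.12 lb at 12.7 ft from B.
ΣF_x = 0: B_x = 0.
ΣF_y = 0: B_y − 84.9·8.8 − 2650 − 2250 − 1900 = 0 → B_y = 7547 lb.
ΣM about B: M_B − (84.9·8.8)·12.7 − 2650·8.6 − 2250·6.7 − 1900·10.1 = 0 → M_B = 66540 lb·ft.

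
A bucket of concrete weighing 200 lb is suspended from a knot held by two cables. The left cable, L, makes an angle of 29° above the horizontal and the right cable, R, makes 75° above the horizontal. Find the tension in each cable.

T_L = 53.35 lb, T_R = 180.3 lb

ΣF_x = 0: −T_L·cos29° + T_R·cos75° = 0 → T_R = 3.37927·T_L.
ΣF_y = 0: T_L·sin29° + T_R·sin75° = 200.
Substitute: T_L·(0.48481 + 3.37927·0.965926) = 200 → T_L = 53.3485 ≈ 53.35 lb.
Then T_R = 3.37927 × 53.3485 = 180.3 lb.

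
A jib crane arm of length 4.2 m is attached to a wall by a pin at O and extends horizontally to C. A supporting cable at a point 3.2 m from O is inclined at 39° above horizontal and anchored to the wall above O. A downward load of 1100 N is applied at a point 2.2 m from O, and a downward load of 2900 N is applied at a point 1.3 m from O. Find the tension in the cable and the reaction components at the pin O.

ΣM about O: T·sin39°·3.2 − 1100·2.2 − 2900·1.3 = 0 → T = 6190/(3.2·0.62932) = 3073.75 ≈ 3074 N.
ΣF_x = 0: O_x − T·cos39° = 0 → O_x = 3073.75 × 0.777146 = 2389 N.
ΣF_y = 0: O_y + T·sin39° − 1100 − 2900 = 0 → O_y = 4000 − 3073.75 × 0.62932 = 2066 N.

T = 3074 N, O_x = 2389 N, O_y = 2066 N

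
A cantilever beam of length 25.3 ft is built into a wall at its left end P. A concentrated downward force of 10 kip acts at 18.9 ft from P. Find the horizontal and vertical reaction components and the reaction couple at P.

ΣF_x = 0: P_x = 0.
ΣF_y = 0: P_y − 10 = 0 → P_y = 10.00 kip.
ΣM about P: M_P − 10·18.9 = 0 → M_P = 189.0 kip·ft.

P_x = 0, P_y = 10.00 kip, M_P = 189.0 kip·ft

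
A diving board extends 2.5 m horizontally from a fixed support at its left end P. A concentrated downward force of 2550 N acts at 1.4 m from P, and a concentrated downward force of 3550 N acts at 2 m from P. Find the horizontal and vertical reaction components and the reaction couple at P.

ΣF_x = 0: P_x = 0.
ΣF_y = 0: P_y − 2550 − 3550 = 0 → P_y = 6100 N.
ΣM about P: M_P − 2550·1.4 − 3550·2 = 0 → M_P = 10670 N·m.

P_x = 0, P_y = 6100 N, M_P = 10670 N·m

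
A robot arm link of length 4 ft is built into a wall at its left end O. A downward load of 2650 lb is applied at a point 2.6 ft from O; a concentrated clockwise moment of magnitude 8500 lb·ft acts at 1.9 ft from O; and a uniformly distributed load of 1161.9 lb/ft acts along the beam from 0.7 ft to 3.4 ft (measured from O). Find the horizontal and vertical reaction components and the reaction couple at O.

Resultant of the distributed load: 1161.9 × 2.7 = 3137.13 lb at 2.05 ft from O.
ΣF_x = 0: O_x = 0.
ΣF_y = 0: O_y − 2650 − 1161.9·2.7 = 0 → O_y = 5787 lb.
ΣM about O: M_O − 2650·2.6 − 8500 − (1161.9·2.7)·2.05 = 0 → M_O = 21820 lb·ft.

O_x = 0, O_y = 5787 lb, M_O = 21820 lb·ft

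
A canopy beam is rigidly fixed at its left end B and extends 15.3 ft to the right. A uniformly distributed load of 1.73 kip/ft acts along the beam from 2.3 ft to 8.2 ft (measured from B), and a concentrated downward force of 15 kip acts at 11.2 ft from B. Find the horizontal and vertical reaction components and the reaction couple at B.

B_x = 0, B_y = 25.21 kip, M_B = 221.6 kip·ft

Resultant of the distributed load: 1.73 × 5.9 = 10.207 kip at 5.25 ft from B.
ΣF_x = 0: B_x = 0.
ΣF_y = 0: B_y − 1.73·5.9 − 15 = 0 → B_y = 25.21 kip.
ΣM about B: M_B − (1.73·5.9)·5.25 − 15·11.2 = 0 → M_B = 221.6 kip·ft.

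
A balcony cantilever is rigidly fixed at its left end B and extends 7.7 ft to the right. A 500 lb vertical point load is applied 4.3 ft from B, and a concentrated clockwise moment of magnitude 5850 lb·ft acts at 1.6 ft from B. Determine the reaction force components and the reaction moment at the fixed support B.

ΣF_x = 0: B_x = 0.
ΣF_y = 0: B_y − 500 = 0 → B_y = 500.0 lb.
ΣM about B: M_B − 500·4.3 − 5850 = 0 → M_B = 8000 lb·ft.

B_x = 0, B_y = 500.0 lb, M_B = 8000 lb·ft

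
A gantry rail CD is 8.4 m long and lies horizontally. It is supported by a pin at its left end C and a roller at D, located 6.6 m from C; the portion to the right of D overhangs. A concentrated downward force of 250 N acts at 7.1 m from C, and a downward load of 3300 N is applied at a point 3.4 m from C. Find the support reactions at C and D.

C_x = 0, C_y = 1581 N, D_y = 1969 N

Taking moments about C: D_y·6.6 − 250·7.1 − 3300·3.4 = 0 → D_y = 12995/6.6 = 1968.94 ≈ 1969 N.
ΣF_y = 0: C_y + 1968.94 − 250 − 3300 = 0 → C_y = 1581 N.
ΣF_x = 0: no horizontal applied forces, so C_x = 0.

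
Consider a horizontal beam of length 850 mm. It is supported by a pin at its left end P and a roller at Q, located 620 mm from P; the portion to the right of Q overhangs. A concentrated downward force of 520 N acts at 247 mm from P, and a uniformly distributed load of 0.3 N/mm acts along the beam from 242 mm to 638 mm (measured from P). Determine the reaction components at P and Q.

Resultant of the distributed load: 0.3 × 396 = 118.8 N at 440 mm from P.
ΣM about P: Q_y·620 − 520·247 − (0.3·396)·440 = 0 → Q_y = 180712/620 = 291.471 ≈ 291.5 N.
ΣF_y = 0: P_y + 291.471 − 520 − 0.3·396 = 0 → P_y = 347.3 N.
ΣF_x = 0: no horizontal applied forces, so P_x = 0.

P_x = 0, P_y = 347.3 N, Q_y = 291.5 N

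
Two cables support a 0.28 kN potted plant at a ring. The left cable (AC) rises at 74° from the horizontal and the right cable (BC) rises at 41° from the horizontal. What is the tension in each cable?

ΣF_x = 0: −T_AC·cos74° + T_BC·cos41° = 0 → T_BC = 0.365223·T_AC.
ΣF_y = 0: T_AC·sin74° + T_BC·sin41° = 0.28.
Substitute: T_AC·(0.961262 + 0.365223·0.656059) = 0.28 → T_AC = 0.233164 ≈ 0.2332 kN.
Then T_BC = 0.365223 × 0.233164 = 0.08516 kN.

T_AC = 0.2332 kN, T_BC = 0.08516 kN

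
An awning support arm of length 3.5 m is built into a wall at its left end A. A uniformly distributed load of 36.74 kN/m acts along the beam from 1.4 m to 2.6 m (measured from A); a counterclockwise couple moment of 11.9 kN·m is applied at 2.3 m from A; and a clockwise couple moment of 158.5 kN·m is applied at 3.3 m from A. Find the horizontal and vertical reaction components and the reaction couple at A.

A_x = 0, A_y = 44.09 kN, M_A = 234.8 kN·m

Resultant of the distributed load: 36.74 × 1.2 = 44.088 kN at 2 m from A.
ΣF_x = 0: A_x = 0.
ΣF_y = 0: A_y − 36.74·1.2 = 0 → A_y = 44.09 kN.
ΣM about A: M_A − (36.74·1.2)·2 + 11.9 − 158.5 = 0 → M_A = 234.8 kN·m.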